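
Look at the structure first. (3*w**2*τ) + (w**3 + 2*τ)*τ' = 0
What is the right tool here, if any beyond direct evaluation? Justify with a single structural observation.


Verdict: the exact-equation method — take the mixed partials of 3*w**2*τ and w**3 + 2*τ: they are equal, which certifies an exact differential.


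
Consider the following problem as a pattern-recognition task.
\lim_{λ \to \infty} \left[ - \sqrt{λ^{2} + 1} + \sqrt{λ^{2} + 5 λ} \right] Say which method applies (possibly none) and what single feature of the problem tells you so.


Verdict: conjugate multiplication — \sqrt{λ^{2} + 5 λ} and \sqrt{λ^{2} + 1} both blow up, but their difference is tame once the conjugate rationalizes it.


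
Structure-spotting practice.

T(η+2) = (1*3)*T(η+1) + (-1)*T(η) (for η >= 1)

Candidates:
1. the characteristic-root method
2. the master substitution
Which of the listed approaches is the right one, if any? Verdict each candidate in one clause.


Technique: the characteristic-root method — no index-dependence in the weights and nothing inhomogeneous: classic characteristic-equation setup.
- the characteristic-root method — yes — fits the structure here.
- the master substitution: no fixed divisor shrinks the index between calls.


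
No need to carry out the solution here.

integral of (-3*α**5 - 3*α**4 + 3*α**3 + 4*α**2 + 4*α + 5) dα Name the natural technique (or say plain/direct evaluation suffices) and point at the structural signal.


Technique: no special technique — nothing composite, nothing rational, nothing trigonometric — each constant-multiple power of α integrates by the power rule alone.


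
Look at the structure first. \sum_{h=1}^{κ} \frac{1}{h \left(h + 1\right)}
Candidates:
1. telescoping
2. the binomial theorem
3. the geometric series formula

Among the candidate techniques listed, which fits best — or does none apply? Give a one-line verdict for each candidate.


Technique: telescoping — one partial-fraction pass turns \frac{1}{h \left(h + 1\right)} into a shifted difference, and shifted differences telescope.
- telescoping — applicable, and directly so.
- the binomial theorem: there is no sum-raised-to-a-power identity hiding in these terms.
- the geometric series formula — the term-to-term ratio drifts with the index — the one thing the geometric formula cannot absorb.


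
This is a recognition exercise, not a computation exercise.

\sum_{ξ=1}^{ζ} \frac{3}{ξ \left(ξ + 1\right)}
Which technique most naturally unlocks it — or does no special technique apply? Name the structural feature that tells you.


Diagnosis: telescoping — rewrite \frac{3}{ξ \left(ξ + 1\right)} as simple fractions and successive terms eat each other — only the edges survive.


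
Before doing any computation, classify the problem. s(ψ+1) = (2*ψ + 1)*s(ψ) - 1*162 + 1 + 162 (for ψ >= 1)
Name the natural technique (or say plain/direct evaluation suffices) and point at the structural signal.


Best approach: a summation factor — with the index-dependent coefficient 2*ψ + 1, dividing by the cumulative product turns the left side into a pure difference.


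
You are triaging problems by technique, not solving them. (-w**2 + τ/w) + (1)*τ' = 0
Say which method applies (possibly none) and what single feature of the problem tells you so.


Method: a linear integrating factor — the unknown enters only to the first power against a nonzero forcing term — the integrating-factor template applies directly.


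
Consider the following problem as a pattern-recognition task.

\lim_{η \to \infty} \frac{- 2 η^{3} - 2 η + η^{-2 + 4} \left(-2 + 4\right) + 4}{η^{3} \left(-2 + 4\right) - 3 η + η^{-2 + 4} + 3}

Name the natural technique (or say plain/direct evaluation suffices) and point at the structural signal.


Technique: dominant-term comparison — divide through by the highest power of η; every lower-order term dies and the dominant terms decide the limit. Differentiating the expression as a single quotient would eventually settle it as well; matching dominant growth settles it immediately.


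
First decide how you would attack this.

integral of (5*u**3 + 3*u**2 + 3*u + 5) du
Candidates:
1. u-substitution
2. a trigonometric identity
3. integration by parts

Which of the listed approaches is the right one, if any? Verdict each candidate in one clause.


Technique: no special technique — a term-by-term power-rule job in u; no substitution or rearrangement earns its keep here.
- u-substitution: no substitution does more than relabel what direct integration already handles.
- a trigonometric identity: there is no trigonometric structure at all — the integrand carries no sine or cosine to rewrite.
- integration by parts — splitting off a factor buys nothing — the integrand integrates directly without parts.


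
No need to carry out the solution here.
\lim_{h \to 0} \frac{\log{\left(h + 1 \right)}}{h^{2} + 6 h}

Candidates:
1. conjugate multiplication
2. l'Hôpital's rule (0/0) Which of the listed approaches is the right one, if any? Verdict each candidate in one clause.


Diagnosis: l'Hôpital's rule (0/0) — substituting 0 gives 0 over 0; differentiate top and bottom once and re-evaluate. A local series expansion at the point resolves it as well; the rule is the packaged version of that step.
- conjugate multiplication — no difference of divergent radicals appears, so rationalizing has nothing to cancel.
- l'Hôpital's rule (0/0): yes — fits the structure here.


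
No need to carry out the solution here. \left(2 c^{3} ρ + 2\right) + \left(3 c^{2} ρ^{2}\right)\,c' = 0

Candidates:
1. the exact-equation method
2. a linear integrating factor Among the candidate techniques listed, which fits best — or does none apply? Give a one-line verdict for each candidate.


Diagnosis: the exact-equation method — d/dc of 2 c^{3} ρ + 2 equals d/dρ of 3 c^{2} ρ^{2}: the form is a total differential of one potential — integrate it exactly.
- the exact-equation method: a fit — the right tool for this form.
- a linear integrating factor — a nonlinear term in the unknown puts this outside the integrating-factor template.


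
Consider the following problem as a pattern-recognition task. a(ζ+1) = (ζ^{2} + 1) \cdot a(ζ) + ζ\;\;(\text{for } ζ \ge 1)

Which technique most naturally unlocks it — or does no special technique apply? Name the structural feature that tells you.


Method: a summation factor — it is first-order linear but the coefficient ζ^{2} + 1 depends on the index, so multiply through by a summation factor to telescope it.


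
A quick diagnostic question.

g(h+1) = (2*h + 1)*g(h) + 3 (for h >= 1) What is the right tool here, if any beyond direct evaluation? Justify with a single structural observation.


Best approach: a summation factor — with the index-dependent coefficient 2*h + 1, dividing by the cumulative product turns the left side into a pure difference.


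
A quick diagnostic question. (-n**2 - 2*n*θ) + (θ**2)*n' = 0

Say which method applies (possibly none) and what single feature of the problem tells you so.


Verdict: the homogeneous substitution — the slope's numerator and denominator have matching total degree, so it depends only on n/θ and the ratio substitution collapses it. Rearranged, this also fits the Bernoulli template directly; the homogeneous substitution reads the structure without the rearrangement.


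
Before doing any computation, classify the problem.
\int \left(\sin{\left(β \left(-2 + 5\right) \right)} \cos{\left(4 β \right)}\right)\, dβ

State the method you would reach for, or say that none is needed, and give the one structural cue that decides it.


Diagnosis: a trigonometric identity — split \sin{\left(β \left(-2 + 5\right) \right)} \cos{\left(4 β \right)} with the angle-addition identities: the resulting sum integrates term by term.


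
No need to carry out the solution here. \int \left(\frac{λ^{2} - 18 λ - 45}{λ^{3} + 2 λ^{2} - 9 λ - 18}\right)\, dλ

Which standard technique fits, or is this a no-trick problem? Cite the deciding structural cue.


Verdict: partial fractions — the bottom factors while the top stays lower-degree — split into simple fractions and integrate piece by piece.


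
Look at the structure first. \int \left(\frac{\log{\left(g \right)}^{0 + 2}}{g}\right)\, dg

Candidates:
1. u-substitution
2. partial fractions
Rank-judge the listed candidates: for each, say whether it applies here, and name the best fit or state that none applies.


Diagnosis: u-substitution — collected, the integrand has one factor that is, up to a constant, the derivative of an inner expression the rest depends on — substitute for that inner expression.
- u-substitution — yes, a natural case for it.
- partial fractions: the expression is not a ratio of polynomials that decomposes further.


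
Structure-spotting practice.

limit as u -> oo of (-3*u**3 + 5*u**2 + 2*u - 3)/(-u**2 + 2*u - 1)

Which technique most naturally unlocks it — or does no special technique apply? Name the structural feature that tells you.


Technique: dominant-term comparison — at large u only the top-degree terms survive; compare the leading terms and the limit falls out. Differentiating the expression as a single quotient would eventually settle it as well; matching dominant growth settles it immediately.


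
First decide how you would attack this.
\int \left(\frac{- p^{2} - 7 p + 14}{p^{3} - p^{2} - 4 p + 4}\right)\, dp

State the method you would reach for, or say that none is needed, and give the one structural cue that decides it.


Diagnosis: partial fractions — the integrand is a proper rational function and its denominator p^{3} - p^{2} - 4 p + 4 factors into distinct pieces, so it splits into simple fractions.


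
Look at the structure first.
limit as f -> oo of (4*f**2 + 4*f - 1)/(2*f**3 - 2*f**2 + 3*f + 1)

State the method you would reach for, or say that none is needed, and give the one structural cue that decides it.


Technique: dominant-term comparison — divide by the highest power of f present: lower-order terms vanish and the dominant ratio remains. Viewed as a single quotient this is an ∞/∞ form — an at-infinity application of l'Hôpital's rule would also resolve it; comparing leading growth reads the answer without differentiating.


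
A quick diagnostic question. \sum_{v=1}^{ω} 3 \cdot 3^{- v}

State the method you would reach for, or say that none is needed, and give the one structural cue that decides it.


Method: the geometric series formula — consecutive terms stand in a fixed index-free ratio — the geometric sum formula closes it.


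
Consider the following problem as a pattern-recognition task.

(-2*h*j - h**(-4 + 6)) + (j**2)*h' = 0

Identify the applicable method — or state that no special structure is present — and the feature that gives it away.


Verdict: the homogeneous substitution — the slope's numerator and denominator have matching total degree, so it depends only on h/j and the ratio substitution collapses it. A Bernoulli substitution is a fair alternative on this equation directly; the homogeneous reading takes it as given.


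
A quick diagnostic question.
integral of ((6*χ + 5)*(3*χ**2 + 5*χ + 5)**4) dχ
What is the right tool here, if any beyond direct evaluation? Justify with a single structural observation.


Verdict: u-substitution — collected, the integrand has one factor that is, up to a constant, the derivative of an inner expression the rest depends on — substitute for that inner expression. Expanding everything out would also get there; the substitution is the systematic route.


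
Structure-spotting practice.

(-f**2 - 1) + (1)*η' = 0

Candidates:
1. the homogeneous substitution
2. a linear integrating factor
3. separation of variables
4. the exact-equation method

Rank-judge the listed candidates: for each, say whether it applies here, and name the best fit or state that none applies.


Method: no special technique — with η absent the equation is not coupled at all: direct integration in f.
- the homogeneous substitution — the ratio substitution does not collapse this equation.
- a linear integrating factor — with the unknown absent the integrating factor is a formality; direct integration is the working structure.
- separation of variables — any separation here is vacuous (nothing depends on the unknown); direct integration is the honest label.
- the exact-equation method: with the unknown absent from both coefficients, the cross-partial test holds emptily — nothing for the exact method to work on.


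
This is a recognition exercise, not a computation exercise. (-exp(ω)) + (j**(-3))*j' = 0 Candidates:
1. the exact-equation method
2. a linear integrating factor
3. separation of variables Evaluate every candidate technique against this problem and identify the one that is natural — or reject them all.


Verdict: separation of variables — all dependence on the two variables factors apart, the defining separable shape.
- the exact-equation method: the cross-partial test holds only vacuously — each coefficient lives in its own variable, so the exactness machinery reads no structure the split form does not already show.
- a linear integrating factor: a nonlinear term in the unknown puts this outside the integrating-factor template.
- separation of variables — yes, a natural case for it.


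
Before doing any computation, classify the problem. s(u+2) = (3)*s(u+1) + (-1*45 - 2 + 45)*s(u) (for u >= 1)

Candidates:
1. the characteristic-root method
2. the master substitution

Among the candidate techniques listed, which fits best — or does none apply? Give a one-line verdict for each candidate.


Method: the characteristic-root method — no index-dependence in the weights and nothing inhomogeneous: classic characteristic-equation setup.
- the characteristic-root method — yes, a natural case for it.
- the master substitution — this is shift-type recursion, outside the divide-and-conquer template.


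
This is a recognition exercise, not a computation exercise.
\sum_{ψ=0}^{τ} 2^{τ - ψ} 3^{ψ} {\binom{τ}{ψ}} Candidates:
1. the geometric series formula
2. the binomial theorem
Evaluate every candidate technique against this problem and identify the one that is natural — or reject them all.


Method: the binomial theorem — {\binom{τ}{ψ}} weighting matched powers of 3 and 2 is the expanded form of (3 + 2)^τ — fold it back up.
- the geometric series formula: there is no constant term-to-term ratio.
- the binomial theorem — yes — fits the structure here.


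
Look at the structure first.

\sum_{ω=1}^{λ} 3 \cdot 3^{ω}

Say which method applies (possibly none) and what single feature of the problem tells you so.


Technique: the geometric series formula — term-over-term division gives 3 every time — index-free ratio, geometric sum formula applies.


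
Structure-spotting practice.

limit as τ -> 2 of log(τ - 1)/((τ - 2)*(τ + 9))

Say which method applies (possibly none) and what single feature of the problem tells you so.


Method: l'Hôpital's rule (0/0) — both numerator and denominator vanish at 2: the genuine 0/0 indeterminate that l'Hôpital exists for. A first-order expansion at the point is an equally standard path; the rule packages it.


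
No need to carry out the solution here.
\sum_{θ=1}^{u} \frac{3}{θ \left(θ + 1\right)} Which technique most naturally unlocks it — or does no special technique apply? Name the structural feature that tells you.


Best approach: telescoping — one partial-fraction pass turns \frac{3}{θ \left(θ + 1\right)} into a shifted difference, and shifted differences telescope.


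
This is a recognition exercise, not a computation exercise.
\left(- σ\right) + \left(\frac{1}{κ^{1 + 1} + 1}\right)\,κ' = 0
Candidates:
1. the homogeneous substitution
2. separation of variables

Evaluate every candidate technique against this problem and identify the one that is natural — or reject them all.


Best approach: separation of variables — the derivative equals a pure function of σ (namely σ) times a pure function of κ (namely (κ^{1 + 1} + 1)); divide and integrate each side.
- the homogeneous substitution: the ratio substitution does not collapse this equation.
- separation of variables — applicable, and directly so.


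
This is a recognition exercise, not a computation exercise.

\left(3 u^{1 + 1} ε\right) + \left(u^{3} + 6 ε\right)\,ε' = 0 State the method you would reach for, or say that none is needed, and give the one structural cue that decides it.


Verdict: the exact-equation method — equality of cross partials is the green light — assemble the potential function term by term.


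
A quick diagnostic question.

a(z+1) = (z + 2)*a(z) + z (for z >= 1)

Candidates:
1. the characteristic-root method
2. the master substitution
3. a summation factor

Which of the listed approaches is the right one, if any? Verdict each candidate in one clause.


Best approach: a summation factor — rescale the sequence by the product of the weights z + 2 so far — the recurrence collapses to a plain running sum.
- the characteristic-root method: an index-dependent weight blocks the pure exponential ansatz.
- the master substitution: no fixed divisor shrinks the index between calls.
- a summation factor: a fit — the right tool for this form.


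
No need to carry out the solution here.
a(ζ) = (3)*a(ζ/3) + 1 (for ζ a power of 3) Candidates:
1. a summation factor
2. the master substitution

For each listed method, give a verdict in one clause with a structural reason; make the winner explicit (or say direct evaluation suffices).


Verdict: the master substitution — treat m = log base 3 of ζ as the new clock: one recursion step advances m by one while ζ scales by 3.
- a summation factor — the recursion divides its index rather than shifting it — there is no previous-term chain for a summation factor to telescope.
- the master substitution — yes — fits the structure here.


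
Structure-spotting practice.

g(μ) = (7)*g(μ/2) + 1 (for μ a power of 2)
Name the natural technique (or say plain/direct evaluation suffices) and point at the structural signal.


Diagnosis: the master substitution — the recursive call is at index μ/2 rather than a shift, a divide-and-conquer shape — substituting μ = 2^m linearizes it.


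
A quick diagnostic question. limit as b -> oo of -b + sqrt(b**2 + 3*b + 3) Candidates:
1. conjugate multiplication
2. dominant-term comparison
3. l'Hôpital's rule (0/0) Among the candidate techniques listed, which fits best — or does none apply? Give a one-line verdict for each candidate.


Method: conjugate multiplication — two divergent pieces with a minus sign between them and a radical in the mix: rationalize sqrt(b**2 + 3*b + 3) - b before any limit law applies.
- conjugate multiplication — yes, a natural case for it.
- dominant-term comparison — this limit is not decided by comparing polynomial growth at infinity.
- l'Hôpital's rule (0/0) — the expression is a difference driving to ∞ − ∞, not a 0/0 quotient — there is no ratio for the rule to differentiate.


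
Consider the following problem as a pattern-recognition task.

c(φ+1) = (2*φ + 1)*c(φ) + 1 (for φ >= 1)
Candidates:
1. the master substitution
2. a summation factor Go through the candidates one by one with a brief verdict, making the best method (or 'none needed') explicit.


Best approach: a summation factor — it is first-order linear but the coefficient 2*φ + 1 depends on the index, so multiply through by a summation factor to telescope it.
- the master substitution: there is no divide-the-index recursive argument.
- a summation factor — applies; the problem has the shape this method handles.


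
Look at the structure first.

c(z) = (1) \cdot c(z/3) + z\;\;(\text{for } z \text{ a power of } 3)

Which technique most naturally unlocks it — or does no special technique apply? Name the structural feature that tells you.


Technique: the master substitution — treat m = log base 3 of z as the new clock: one recursion step advances m by one while z scales by 3.


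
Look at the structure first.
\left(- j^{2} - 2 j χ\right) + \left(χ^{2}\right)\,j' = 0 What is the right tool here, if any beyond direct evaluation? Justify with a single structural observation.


Diagnosis: the homogeneous substitution — the slope is degree-zero homogeneous: the ratio substitution v = j/χ collapses it. Rearranged, this also fits the Bernoulli template directly; the homogeneous substitution reads the structure without the rearrangement.


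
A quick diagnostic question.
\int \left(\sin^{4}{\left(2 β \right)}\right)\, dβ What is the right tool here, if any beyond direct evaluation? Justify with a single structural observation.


Best approach: a trigonometric identity — the even trigonometric power \sin^{4}{\left(2 β \right)} reduces by a double-angle identity before any integration is attempted.


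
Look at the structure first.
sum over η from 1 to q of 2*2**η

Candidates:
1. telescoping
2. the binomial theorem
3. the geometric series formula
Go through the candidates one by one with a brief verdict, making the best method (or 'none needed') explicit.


Verdict: the geometric series formula — term-over-term division gives 2 every time — index-free ratio, geometric sum formula applies.
- telescoping — in the displayed form, no term reappears at a neighboring index to cancel against.
- the binomial theorem — the terms do not reassemble into a binomial power.
- the geometric series formula: a fit — the right tool for this form.


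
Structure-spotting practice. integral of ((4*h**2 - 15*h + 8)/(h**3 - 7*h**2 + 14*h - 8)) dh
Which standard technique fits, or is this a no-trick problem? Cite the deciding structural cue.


Best approach: partial fractions — a proper rational integrand over the factorable h**3 - 7*h**2 + 14*h - 8: partial fractions reduce it to elementary pieces.


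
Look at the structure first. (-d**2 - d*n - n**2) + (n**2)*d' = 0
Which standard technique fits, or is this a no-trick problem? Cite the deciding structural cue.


Method: the homogeneous substitution — the slope's numerator and denominator have matching total degree, so it depends only on d/n and the ratio substitution collapses it.


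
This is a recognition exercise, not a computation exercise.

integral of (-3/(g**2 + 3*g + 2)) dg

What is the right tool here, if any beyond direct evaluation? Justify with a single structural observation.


Method: partial fractions — once g**2 + 3*g + 2 is factored, each root contributes a simple-fraction term; integrate them one at a time.


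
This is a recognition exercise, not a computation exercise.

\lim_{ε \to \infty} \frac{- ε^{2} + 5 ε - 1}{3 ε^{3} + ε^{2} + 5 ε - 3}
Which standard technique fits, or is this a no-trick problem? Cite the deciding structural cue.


Verdict: dominant-term comparison — at large ε only the top-degree terms survive; compare the leading terms and the limit falls out. Differentiating the expression as a single quotient would eventually settle it as well; matching dominant growth settles it immediately.


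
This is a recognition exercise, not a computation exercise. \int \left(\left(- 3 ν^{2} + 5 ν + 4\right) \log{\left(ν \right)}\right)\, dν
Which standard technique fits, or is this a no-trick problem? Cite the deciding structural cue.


Best approach: integration by parts — the presence of \log{\left(ν \right)} against a polynomial factor is the standard differentiate-the-log setup.


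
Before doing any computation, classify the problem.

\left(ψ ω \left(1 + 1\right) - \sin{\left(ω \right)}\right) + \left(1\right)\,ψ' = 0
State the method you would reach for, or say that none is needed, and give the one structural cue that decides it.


Technique: a linear integrating factor — linear in the unknown with genuine forcing: multiply through by the exponential of the integrated coefficient and the left side closes into one derivative.


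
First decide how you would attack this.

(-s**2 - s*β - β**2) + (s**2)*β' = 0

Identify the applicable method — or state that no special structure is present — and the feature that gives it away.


Diagnosis: the homogeneous substitution — the slope's numerator and denominator share total degree; set v = β/s and the equation drops to separable form.


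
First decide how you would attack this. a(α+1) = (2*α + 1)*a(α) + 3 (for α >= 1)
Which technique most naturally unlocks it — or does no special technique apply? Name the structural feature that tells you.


Technique: a summation factor — it is first-order linear but the coefficient 2*α + 1 depends on the index, so multiply through by a summation factor to telescope it.


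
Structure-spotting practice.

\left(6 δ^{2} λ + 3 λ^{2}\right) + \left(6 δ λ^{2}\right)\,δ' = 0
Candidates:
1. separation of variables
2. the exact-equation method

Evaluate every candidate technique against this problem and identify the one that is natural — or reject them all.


Verdict: the exact-equation method — the cross partial derivatives of 6 δ^{2} λ + 3 λ^{2} and 6 δ λ^{2} agree, so the left side is the total differential of one potential in λ and δ.
- separation of variables: no division isolates the independent variable from the unknown.
- the exact-equation method — yes, a natural case for it.


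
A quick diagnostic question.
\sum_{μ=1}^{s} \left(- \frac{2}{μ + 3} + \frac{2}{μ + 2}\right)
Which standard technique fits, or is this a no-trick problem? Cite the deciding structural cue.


Verdict: telescoping — a difference of consecutive values of one function (\frac{2}{μ + 2} at one index and the next) — telescoping by construction.


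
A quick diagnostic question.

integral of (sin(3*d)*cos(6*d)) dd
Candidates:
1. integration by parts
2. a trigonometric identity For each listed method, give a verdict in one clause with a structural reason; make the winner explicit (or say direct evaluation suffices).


Technique: a trigonometric identity — the identity turns sin(3*d)*cos(6*d) into two lone cosines/sines, each trivially integrable.
- integration by parts — not the natural route: no polynomial-kernel product appears — a recursive parts reduction of the trigonometric product exists, but the identity rewrite is direct.
- a trigonometric identity — a fit — the right tool for this form.


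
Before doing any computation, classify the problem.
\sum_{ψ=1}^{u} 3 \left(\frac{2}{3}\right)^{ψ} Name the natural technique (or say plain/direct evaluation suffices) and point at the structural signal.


Diagnosis: the geometric series formula — each term is \frac{2}{3} times the previous one, so the geometric-series formula applies directly.


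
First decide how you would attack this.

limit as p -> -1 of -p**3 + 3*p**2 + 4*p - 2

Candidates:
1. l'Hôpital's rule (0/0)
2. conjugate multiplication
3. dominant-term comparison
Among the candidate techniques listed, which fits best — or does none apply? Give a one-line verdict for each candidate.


Method: no special technique — nothing blocks direct substitution at -1: plug in and finish.
- l'Hôpital's rule (0/0) — substituting the point produces a determinate value, not a 0 over 0 clash.
- conjugate multiplication: the conjugate move applies to radical differences, which this is not.
- dominant-term comparison — this limit is not decided by comparing leading-term growth at infinity.


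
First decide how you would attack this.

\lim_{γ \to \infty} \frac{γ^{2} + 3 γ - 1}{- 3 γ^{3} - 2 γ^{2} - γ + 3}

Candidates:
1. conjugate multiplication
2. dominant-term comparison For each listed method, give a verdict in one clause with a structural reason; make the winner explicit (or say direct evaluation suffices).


Method: dominant-term comparison — divide by the highest power of γ present: lower-order terms vanish and the dominant ratio remains.
- conjugate multiplication: there is no infinity-minus-infinity radical difference to rationalize.
- dominant-term comparison — a fit — the right tool for this form.


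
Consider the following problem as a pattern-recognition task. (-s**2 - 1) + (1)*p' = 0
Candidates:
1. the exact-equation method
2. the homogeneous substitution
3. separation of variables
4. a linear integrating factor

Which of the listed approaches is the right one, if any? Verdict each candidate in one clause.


Method: no special technique — the slope is a function of s alone, so integrate both sides directly.
- the exact-equation method: with the unknown absent from both coefficients, the cross-partial test holds emptily — nothing for the exact method to work on.
- the homogeneous substitution — the slope does not depend on the ratio of the variables alone.
- separation of variables: with no unknown in the slope, separating variables is a formality — the equation integrates directly.
- a linear integrating factor — with the unknown absent the integrating factor is a formality; direct integration is the working structure.


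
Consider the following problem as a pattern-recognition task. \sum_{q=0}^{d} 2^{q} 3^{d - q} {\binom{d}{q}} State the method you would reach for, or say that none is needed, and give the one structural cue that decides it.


Verdict: the binomial theorem — {\binom{d}{q}} weighting matched powers of 2 and 3 is the expanded form of (2 + 3)^d — fold it back up.


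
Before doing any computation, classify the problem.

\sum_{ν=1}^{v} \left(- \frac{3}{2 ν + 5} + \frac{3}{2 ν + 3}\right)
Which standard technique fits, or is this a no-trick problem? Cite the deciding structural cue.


Method: telescoping — difference-of-shifts structure (each term adds \frac{3}{2 ν + 3}, then subtracts its one-index-advanced value, which the following term adds back) leaves only the first and last pieces standing.


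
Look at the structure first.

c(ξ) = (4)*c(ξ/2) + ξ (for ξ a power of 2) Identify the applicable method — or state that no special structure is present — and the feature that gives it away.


Method: the master substitution — recursion at ξ/2 is multiplicative in the index; logarithmic reindexing via ξ = 2^m linearizes it.


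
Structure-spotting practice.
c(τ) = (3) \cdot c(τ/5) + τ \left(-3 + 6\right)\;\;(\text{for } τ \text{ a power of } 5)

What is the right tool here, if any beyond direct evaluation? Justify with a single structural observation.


Technique: the master substitution — the argument contracts 5-fold per step: reindex τ exponentially and solve the linear recurrence in the new index.


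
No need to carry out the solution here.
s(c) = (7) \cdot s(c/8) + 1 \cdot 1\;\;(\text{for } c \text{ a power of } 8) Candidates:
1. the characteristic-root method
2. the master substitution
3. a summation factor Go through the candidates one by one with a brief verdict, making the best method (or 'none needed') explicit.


Technique: the master substitution — the argument shrinks by the factor 8, so measure the index on a logarithmic scale and the recursion becomes a shift.
- the characteristic-root method — the recursion divides its index rather than shifting it — outside the constant-shift family the root method covers.
- the master substitution — a fit — the right tool for this form.
- a summation factor: a divided-index call is outside the fixed-shift first-order family a summation factor normalizes.


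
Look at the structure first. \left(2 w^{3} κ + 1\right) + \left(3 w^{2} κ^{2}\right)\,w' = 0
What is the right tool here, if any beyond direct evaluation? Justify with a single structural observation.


Method: the exact-equation method — d/dw of 2 w^{3} κ + 1 equals d/dκ of 3 w^{2} κ^{2}: the form is a total differential of one potential — integrate it exactly.


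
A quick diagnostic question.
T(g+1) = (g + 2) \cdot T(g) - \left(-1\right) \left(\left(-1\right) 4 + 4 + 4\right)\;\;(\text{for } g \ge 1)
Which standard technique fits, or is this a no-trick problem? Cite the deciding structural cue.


Best approach: a summation factor — first-order linear but the coefficient g + 2 moves with the index — divide by the cumulative product and telescope.


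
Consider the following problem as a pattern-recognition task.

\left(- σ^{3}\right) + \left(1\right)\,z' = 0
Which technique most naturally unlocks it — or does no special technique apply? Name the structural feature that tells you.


Best approach: no special technique — the slope is a function of σ alone, so integrate both sides directly.


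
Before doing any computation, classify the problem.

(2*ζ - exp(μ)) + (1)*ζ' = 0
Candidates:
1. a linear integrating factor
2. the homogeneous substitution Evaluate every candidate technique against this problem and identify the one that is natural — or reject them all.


Technique: a linear integrating factor — ζ appears only to the first power with coefficient 2 — the classic integrating-factor setup.
- a linear integrating factor — applies; the problem has the shape this method handles.
- the homogeneous substitution: the slope is not a function of the ratio of the variables alone.


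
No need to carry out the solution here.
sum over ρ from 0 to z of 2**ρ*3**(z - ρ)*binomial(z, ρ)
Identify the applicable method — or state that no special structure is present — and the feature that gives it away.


Method: the binomial theorem — the binomial coefficients weight matched powers of 2 and 3, which is exactly the expansion of a binomial power.


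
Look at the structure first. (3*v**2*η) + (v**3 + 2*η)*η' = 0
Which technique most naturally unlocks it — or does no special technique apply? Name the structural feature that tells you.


Best approach: the exact-equation method — because the two cross partials coincide, the form is conservative as written — recover its potential in (v, η).


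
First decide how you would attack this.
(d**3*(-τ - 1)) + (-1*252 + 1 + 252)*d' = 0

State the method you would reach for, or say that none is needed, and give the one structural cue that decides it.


Best approach: separation of variables — one side of the product carries the independent variable, the other the unknown — the textbook separation shape.


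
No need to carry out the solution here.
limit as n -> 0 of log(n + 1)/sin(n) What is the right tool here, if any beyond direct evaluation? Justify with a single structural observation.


Technique: l'Hôpital's rule (0/0) — the 0/0 form at 0 is the signature situation for l'Hôpital's rule. Known elementary limits would finish this too — the rule just bypasses the case analysis.


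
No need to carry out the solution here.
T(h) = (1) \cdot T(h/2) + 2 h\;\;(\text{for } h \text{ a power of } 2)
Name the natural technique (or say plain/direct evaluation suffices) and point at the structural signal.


Verdict: the master substitution — the argument shrinks by the factor 2, so measure the index on a logarithmic scale and the recursion becomes a shift.


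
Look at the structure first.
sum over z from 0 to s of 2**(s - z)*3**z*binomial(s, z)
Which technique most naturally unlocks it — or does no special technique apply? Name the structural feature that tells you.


Diagnosis: the binomial theorem — binomial(s, z) weighting matched powers of 3 and 2 is the expanded form of (3 + 2)^s — fold it back up.


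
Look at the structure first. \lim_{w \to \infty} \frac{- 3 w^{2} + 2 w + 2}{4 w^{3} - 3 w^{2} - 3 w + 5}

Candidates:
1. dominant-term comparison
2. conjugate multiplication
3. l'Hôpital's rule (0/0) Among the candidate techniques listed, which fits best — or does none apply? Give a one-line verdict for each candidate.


Method: dominant-term comparison — as w grows, only the highest-degree terms matter — compare leading terms and read the limit off.
- dominant-term comparison — applies; the problem has the shape this method handles.
- conjugate multiplication — the conjugate move applies to radical differences, which this is not.
- l'Hôpital's rule (0/0) — viewed as a single quotient this runs to ∞/∞, not the 0/0 clash this candidate addresses; an at-infinity variant of the rule would resolve it, but comparing leading growth reads the answer without differentiating.


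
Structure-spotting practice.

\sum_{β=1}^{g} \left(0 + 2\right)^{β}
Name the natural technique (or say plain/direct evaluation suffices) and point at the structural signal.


Best approach: the geometric series formula — check a ratio of consecutive terms: it is 2, independent of the index, so the geometric formula closes the sum.


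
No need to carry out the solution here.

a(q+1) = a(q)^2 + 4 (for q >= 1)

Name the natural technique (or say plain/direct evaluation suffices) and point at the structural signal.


Diagnosis: no special technique — once the recursion is nonlinear, characteristic roots, master substitutions, and summation factors are all off the table.


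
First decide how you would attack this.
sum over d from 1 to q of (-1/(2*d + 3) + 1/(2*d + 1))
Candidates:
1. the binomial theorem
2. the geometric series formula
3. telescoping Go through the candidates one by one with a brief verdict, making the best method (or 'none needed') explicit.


Verdict: telescoping — spot the paired structure — each term adds 1/(2*d + 1) and subtracts its successor value, which the next term restores: the definition of a telescoping chain.
- the binomial theorem — the terms lack the binomial-coefficient-weighted complementary-power pattern of an expansion.
- the geometric series formula — the term-to-term ratio drifts with the index — the one thing the geometric formula cannot absorb.
- telescoping — applicable, and directly so.


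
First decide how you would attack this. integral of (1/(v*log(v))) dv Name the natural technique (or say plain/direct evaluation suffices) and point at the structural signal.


Method: u-substitution — structure check: outer function, inner expression log(v), inner derivative as a factor — the classic u = log(v) pattern.


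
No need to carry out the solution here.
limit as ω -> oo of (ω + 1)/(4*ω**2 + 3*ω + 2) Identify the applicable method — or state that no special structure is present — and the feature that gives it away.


Method: dominant-term comparison — as ω grows, only the highest-degree terms matter — compare leading terms and read the limit off. As a single quotient, the ∞/∞ shape would yield to repeated differentiation as well — the growth comparison gets there in one look.


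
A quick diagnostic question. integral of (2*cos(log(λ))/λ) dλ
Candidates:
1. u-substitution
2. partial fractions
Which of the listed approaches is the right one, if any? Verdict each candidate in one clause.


Method: u-substitution — read it as f(log(λ)) times a constant multiple of d(log(λ)): one substitution, u = log(λ), finishes it.
- u-substitution — applies; the problem has the shape this method handles.
- partial fractions — there is no rational-function structure to decompose.


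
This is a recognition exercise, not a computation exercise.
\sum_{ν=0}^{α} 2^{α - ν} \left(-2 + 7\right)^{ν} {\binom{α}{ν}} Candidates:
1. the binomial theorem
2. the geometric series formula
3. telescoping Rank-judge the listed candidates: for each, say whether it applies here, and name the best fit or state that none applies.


Verdict: the binomial theorem — the binomial coefficients weight matched powers of (-2 + 7) and 2, which is exactly the expansion of a binomial power.
- the binomial theorem — a fit — the right tool for this form.
- the geometric series formula — the ratio of consecutive terms depends on the index.
- telescoping — neither a shifted-difference shape nor integer-spaced poles are present.
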